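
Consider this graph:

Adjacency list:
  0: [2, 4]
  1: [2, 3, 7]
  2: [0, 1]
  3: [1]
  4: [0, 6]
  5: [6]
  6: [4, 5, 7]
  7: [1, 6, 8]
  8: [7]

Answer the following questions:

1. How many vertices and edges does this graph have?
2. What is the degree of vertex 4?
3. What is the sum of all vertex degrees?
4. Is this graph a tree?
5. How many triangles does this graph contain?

Count: 9 vertices, 9 edges.
Vertex 4 has neighbors [0, 6], degree = 2.
Handshaking lemma: 2 * 9 = 18.
A tree on 9 vertices has 8 edges. This graph has 9 edges (1 extra). Not a tree.
Number of triangles = 0.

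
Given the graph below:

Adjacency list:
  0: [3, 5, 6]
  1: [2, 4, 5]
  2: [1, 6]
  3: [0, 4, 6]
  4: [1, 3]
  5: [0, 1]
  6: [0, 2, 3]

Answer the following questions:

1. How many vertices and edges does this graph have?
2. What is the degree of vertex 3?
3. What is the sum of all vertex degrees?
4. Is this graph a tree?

Count: 7 vertices, 9 edges.
Vertex 3 has neighbors [0, 4, 6], degree = 3.
Handshaking lemma: 2 * 9 = 18.
A tree on 7 vertices has 6 edges. This graph has 9 edges (3 extra). Not a tree.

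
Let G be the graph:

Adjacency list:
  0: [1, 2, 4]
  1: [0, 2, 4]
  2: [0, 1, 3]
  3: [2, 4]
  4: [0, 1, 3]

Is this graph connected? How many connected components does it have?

Checking connectivity: the graph has 1 connected component(s).
All vertices are reachable from each other. The graph IS connected.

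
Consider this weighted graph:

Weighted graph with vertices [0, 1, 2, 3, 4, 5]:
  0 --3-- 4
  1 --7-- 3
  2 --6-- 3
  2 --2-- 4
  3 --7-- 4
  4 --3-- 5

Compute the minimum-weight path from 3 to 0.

Using Dijkstra's algorithm from vertex 3:
Shortest path: 3 -> 4 -> 0
Total weight: 7 + 3 = 10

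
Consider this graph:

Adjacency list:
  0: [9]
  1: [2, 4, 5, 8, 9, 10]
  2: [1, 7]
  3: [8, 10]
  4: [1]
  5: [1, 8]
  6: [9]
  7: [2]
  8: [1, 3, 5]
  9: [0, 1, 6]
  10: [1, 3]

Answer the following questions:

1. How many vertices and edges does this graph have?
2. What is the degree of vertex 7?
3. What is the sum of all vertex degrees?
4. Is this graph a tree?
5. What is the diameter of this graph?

Count: 11 vertices, 12 edges.
Vertex 7 has neighbors [2], degree = 1.
Handshaking lemma: 2 * 12 = 24.
A tree on 11 vertices has 10 edges. This graph has 12 edges (2 extra). Not a tree.
Diameter (longest shortest path) = 4.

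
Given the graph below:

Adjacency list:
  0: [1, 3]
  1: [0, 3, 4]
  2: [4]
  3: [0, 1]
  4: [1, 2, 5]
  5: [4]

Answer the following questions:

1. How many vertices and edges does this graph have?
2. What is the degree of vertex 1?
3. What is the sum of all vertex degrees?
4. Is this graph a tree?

Count: 6 vertices, 6 edges.
Vertex 1 has neighbors [0, 3, 4], degree = 3.
Handshaking lemma: 2 * 6 = 12.
A tree on 6 vertices has 5 edges. This graph has 6 edges (1 extra). Not a tree.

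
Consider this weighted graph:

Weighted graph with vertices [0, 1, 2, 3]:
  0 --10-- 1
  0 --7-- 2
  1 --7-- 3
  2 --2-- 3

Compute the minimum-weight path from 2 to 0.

Using Dijkstra's algorithm from vertex 2:
Shortest path: 2 -> 0
Total weight: 7 = 7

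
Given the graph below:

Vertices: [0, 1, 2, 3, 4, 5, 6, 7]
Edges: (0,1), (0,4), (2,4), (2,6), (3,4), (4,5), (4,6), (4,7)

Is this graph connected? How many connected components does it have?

Checking connectivity: the graph has 1 connected component(s).
All vertices are reachable from each other. The graph IS connected.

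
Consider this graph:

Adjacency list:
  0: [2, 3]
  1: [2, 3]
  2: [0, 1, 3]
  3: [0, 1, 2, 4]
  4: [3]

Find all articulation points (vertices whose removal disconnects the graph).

An articulation point is a vertex whose removal disconnects the graph.
Articulation points: [3]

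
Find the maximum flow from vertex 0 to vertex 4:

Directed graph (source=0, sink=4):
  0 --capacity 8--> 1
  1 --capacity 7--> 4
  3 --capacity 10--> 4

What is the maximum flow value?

Computing max flow:
  Flow on (0->1): 7/8
  Flow on (1->4): 7/7
Maximum flow = 7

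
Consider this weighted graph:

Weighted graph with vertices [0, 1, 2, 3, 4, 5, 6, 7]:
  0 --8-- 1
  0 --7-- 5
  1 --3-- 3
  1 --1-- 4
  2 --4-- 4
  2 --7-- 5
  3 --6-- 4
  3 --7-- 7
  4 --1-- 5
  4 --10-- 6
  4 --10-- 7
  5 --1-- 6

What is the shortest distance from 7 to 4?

Using Dijkstra's algorithm from vertex 7:
Shortest path: 7 -> 4
Total weight: 10 = 10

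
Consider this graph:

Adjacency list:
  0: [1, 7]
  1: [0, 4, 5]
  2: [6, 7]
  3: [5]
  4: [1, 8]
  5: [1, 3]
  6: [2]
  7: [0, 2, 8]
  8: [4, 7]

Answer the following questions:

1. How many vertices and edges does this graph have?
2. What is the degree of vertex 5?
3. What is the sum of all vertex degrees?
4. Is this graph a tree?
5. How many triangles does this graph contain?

Count: 9 vertices, 9 edges.
Vertex 5 has neighbors [1, 3], degree = 2.
Handshaking lemma: 2 * 9 = 18.
A tree on 9 vertices has 8 edges. This graph has 9 edges (1 extra). Not a tree.
Number of triangles = 0.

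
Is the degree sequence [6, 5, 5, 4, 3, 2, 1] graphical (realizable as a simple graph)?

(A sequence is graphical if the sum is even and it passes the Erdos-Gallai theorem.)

Sum of degrees = 26. Sum is even but fails Erdos-Gallai. The sequence is NOT graphical.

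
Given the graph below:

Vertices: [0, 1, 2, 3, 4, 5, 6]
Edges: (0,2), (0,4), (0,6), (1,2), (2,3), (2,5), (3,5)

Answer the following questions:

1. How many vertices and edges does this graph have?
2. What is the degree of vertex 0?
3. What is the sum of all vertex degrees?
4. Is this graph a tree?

Count: 7 vertices, 7 edges.
Vertex 0 has neighbors [2, 4, 6], degree = 3.
Handshaking lemma: 2 * 7 = 14.
A tree on 7 vertices has 6 edges. This graph has 7 edges (1 extra). Not a tree.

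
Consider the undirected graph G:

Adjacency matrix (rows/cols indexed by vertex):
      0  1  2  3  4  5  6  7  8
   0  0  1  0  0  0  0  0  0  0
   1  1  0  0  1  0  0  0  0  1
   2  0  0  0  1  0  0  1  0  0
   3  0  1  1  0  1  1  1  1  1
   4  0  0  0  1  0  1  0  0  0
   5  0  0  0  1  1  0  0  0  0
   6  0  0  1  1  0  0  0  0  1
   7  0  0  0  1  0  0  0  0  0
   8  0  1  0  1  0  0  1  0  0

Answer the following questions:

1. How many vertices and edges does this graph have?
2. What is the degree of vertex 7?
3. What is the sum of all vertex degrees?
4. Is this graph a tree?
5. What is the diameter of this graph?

Count: 9 vertices, 12 edges.
Vertex 7 has neighbors [3], degree = 1.
Handshaking lemma: 2 * 12 = 24.
A tree on 9 vertices has 8 edges. This graph has 12 edges (4 extra). Not a tree.
Diameter (longest shortest path) = 3.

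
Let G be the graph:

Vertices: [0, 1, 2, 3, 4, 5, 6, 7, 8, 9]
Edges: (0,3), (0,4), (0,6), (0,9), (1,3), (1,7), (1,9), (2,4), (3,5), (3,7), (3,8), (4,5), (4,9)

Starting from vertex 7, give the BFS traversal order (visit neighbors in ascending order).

BFS from vertex 7 (neighbors processed in ascending order):
Visit order: 7, 1, 3, 9, 0, 5, 8, 4, 6, 2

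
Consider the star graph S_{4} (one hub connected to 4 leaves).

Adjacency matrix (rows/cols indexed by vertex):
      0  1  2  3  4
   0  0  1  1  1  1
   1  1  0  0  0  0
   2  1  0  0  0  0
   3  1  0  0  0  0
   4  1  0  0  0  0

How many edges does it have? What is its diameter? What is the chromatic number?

Star graph S_{4}: the hub connects to all 4 leaves.
Edges = 4.
Diameter = 2 (any leaf to hub is 1, leaf to leaf through hub is 2).
Star graphs are bipartite (hub vs leaves), so chromatic number = 2.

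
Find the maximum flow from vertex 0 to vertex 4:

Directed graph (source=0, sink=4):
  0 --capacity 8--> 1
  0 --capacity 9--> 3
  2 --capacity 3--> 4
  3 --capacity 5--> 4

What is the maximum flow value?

Computing max flow:
  Flow on (0->3): 5/9
  Flow on (3->4): 5/5
Maximum flow = 5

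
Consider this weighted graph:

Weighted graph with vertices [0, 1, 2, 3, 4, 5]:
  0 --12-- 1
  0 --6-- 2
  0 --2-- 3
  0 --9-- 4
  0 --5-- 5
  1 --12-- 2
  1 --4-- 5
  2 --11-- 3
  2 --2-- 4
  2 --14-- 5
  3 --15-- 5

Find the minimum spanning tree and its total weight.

Applying Kruskal's algorithm (sort edges by weight, add if no cycle):
  Add (0,3) w=2
  Add (2,4) w=2
  Add (1,5) w=4
  Add (0,5) w=5
  Add (0,2) w=6
  Skip (0,4) w=9 (creates cycle)
  Skip (2,3) w=11 (creates cycle)
  Skip (0,1) w=12 (creates cycle)
  Skip (1,2) w=12 (creates cycle)
  Skip (2,5) w=14 (creates cycle)
  Skip (3,5) w=15 (creates cycle)
MST weight = 19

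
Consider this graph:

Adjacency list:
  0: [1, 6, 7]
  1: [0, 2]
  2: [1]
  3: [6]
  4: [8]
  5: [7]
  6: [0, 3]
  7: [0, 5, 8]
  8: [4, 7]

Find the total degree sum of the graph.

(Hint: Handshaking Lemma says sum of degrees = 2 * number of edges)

Count edges: 8 edges.
By Handshaking Lemma: sum of degrees = 2 * 8 = 16.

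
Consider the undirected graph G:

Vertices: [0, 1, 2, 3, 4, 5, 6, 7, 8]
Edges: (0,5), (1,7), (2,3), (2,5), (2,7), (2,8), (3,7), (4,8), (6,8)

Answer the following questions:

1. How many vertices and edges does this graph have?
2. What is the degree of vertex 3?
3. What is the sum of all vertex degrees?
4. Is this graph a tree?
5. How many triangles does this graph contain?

Count: 9 vertices, 9 edges.
Vertex 3 has neighbors [2, 7], degree = 2.
Handshaking lemma: 2 * 9 = 18.
A tree on 9 vertices has 8 edges. This graph has 9 edges (1 extra). Not a tree.
Number of triangles = 1.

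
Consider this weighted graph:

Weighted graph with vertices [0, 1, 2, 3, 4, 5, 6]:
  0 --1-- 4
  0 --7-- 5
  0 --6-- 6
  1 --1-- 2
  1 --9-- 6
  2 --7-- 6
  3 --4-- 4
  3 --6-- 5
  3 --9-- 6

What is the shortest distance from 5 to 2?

Using Dijkstra's algorithm from vertex 5:
Shortest path: 5 -> 0 -> 6 -> 2
Total weight: 7 + 6 + 7 = 20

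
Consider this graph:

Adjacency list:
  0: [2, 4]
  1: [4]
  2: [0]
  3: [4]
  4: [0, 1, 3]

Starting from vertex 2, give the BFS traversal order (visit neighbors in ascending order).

BFS from vertex 2 (neighbors processed in ascending order):
Visit order: 2, 0, 4, 1, 3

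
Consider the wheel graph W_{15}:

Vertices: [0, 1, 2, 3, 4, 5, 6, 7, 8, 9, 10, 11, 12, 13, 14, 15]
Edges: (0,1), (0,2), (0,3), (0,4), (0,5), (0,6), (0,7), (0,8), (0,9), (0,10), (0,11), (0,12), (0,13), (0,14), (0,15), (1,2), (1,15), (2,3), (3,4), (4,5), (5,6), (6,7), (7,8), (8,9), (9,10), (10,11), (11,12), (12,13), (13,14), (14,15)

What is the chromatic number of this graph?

W_{15} = C_{15} plus a hub adjacent to every cycle vertex.
The outer cycle needs 3 colors (odd cycle); the hub is adjacent to all of them so needs a fresh color.
Chromatic number = 3 + 1 = 4.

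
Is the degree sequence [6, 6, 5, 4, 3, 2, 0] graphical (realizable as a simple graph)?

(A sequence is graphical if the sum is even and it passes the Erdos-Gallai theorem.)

Sum of degrees = 26. Sum is even but fails Erdos-Gallai. The sequence is NOT graphical.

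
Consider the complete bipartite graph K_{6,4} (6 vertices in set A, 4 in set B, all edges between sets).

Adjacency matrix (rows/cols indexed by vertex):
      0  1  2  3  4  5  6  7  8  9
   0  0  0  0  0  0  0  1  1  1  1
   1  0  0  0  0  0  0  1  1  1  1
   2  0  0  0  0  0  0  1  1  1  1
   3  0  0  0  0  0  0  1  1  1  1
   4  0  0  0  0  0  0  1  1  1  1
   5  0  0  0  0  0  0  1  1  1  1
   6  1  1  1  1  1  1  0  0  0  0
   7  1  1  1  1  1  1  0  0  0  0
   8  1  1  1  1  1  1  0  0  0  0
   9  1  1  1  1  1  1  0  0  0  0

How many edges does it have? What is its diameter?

K_{6,4} has 6 * 4 = 24 edges.
Any vertex reaches any opposite-side vertex in 1 step; same-side vertices reach in 2 steps via any opposite-side vertex.
Diameter = 2.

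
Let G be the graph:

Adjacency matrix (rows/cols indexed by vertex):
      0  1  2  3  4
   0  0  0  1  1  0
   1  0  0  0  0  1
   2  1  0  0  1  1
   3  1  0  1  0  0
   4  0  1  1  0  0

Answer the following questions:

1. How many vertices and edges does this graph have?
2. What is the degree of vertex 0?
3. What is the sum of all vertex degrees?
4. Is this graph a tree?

Count: 5 vertices, 5 edges.
Vertex 0 has neighbors [2, 3], degree = 2.
Handshaking lemma: 2 * 5 = 10.
A tree on 5 vertices has 4 edges. This graph has 5 edges (1 extra). Not a tree.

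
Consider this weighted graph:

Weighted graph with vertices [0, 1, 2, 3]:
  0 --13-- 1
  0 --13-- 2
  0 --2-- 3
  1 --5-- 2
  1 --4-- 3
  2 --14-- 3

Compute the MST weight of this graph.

Applying Kruskal's algorithm (sort edges by weight, add if no cycle):
  Add (0,3) w=2
  Add (1,3) w=4
  Add (1,2) w=5
  Skip (0,1) w=13 (creates cycle)
  Skip (0,2) w=13 (creates cycle)
  Skip (2,3) w=14 (creates cycle)
MST weight = 11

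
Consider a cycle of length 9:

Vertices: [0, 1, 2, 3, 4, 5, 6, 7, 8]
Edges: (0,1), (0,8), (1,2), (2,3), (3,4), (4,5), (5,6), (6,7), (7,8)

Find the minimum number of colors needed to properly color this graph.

This is an odd cycle (C_9). Odd cycles are not bipartite (any 2-coloring forces two adjacent vertices to match), and 3 colors suffice.
Chromatic number = 3.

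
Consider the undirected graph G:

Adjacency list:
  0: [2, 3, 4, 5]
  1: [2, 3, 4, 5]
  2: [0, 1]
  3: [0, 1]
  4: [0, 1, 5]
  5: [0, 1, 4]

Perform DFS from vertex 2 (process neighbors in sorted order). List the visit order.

DFS from vertex 2 (neighbors processed in ascending order):
Visit order: 2, 0, 3, 1, 4, 5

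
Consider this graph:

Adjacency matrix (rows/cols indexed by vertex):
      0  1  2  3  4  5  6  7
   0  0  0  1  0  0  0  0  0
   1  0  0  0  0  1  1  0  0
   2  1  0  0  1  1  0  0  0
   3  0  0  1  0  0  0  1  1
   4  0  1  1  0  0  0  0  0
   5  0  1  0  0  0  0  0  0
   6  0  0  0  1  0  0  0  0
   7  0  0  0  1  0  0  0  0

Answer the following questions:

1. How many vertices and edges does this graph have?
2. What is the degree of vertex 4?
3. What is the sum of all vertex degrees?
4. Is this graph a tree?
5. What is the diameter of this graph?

Count: 8 vertices, 7 edges.
Vertex 4 has neighbors [1, 2], degree = 2.
Handshaking lemma: 2 * 7 = 14.
A graph is a tree iff it is connected and has exactly n-1 edges. This graph is connected (all 8 vertices in one component) and has 8-1 = 7 edges. It is a tree.
Diameter (longest shortest path) = 5.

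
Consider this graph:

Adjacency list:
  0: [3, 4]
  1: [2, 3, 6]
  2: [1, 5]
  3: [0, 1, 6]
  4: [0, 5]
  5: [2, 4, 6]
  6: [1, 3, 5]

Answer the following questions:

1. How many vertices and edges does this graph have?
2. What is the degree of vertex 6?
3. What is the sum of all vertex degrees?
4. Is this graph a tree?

Count: 7 vertices, 9 edges.
Vertex 6 has neighbors [1, 3, 5], degree = 3.
Handshaking lemma: 2 * 9 = 18.
A tree on 7 vertices has 6 edges. This graph has 9 edges (3 extra). Not a tree.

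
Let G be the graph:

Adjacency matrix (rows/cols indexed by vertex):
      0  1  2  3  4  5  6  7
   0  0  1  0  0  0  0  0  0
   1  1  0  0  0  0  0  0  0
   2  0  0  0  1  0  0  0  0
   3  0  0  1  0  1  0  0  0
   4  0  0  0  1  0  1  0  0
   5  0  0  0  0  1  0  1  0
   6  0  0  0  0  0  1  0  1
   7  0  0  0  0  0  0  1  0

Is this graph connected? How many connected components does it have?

Checking connectivity: the graph has 2 connected component(s).
Components: [[0, 1], [2, 3, 4, 5, 6, 7]]. The graph is NOT connected.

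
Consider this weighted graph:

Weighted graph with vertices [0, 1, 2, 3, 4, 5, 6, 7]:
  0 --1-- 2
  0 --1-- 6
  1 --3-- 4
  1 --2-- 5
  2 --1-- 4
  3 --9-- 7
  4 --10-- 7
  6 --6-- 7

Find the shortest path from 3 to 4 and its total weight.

Using Dijkstra's algorithm from vertex 3:
Shortest path: 3 -> 7 -> 6 -> 0 -> 2 -> 4
Total weight: 9 + 6 + 1 + 1 + 1 = 18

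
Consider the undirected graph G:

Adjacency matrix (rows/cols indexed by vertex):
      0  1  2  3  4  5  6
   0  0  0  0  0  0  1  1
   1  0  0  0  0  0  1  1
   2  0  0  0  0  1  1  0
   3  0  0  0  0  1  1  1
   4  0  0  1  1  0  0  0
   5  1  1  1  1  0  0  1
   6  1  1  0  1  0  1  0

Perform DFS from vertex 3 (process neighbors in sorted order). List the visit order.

DFS from vertex 3 (neighbors processed in ascending order):
Visit order: 3, 4, 2, 5, 0, 6, 1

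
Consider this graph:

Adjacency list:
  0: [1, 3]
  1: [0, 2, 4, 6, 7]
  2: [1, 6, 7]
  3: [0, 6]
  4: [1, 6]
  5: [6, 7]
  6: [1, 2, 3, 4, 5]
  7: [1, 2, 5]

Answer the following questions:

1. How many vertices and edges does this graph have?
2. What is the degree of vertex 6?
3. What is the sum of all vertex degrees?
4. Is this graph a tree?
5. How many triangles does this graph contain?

Count: 8 vertices, 12 edges.
Vertex 6 has neighbors [1, 2, 3, 4, 5], degree = 5.
Handshaking lemma: 2 * 12 = 24.
A tree on 8 vertices has 7 edges. This graph has 12 edges (5 extra). Not a tree.
Number of triangles = 3.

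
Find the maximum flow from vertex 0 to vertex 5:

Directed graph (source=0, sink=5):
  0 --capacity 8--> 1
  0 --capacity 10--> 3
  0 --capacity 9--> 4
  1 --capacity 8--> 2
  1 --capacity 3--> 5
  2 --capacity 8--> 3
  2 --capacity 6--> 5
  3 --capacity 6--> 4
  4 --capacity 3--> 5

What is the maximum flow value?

Computing max flow:
  Flow on (0->1): 8/8
  Flow on (0->3): 3/10
  Flow on (1->2): 5/8
  Flow on (1->5): 3/3
  Flow on (2->5): 5/6
  Flow on (3->4): 3/6
  Flow on (4->5): 3/3
Maximum flow = 11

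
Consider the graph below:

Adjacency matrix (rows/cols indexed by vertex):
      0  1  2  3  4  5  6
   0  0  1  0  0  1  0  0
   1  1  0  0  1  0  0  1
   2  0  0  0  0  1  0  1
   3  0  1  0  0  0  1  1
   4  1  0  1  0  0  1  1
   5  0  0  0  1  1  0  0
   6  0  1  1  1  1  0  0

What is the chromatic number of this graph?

The graph has a maximum clique of size 3 (lower bound on chromatic number).
A valid 3-coloring: {0: 1, 1: 0, 2: 2, 3: 2, 4: 0, 5: 1, 6: 1}.
Chromatic number = 3.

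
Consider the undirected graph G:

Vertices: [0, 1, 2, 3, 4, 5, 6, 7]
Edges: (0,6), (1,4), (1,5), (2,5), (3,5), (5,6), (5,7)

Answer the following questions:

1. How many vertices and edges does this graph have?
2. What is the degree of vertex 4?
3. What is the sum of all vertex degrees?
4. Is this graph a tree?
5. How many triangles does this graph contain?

Count: 8 vertices, 7 edges.
Vertex 4 has neighbors [1], degree = 1.
Handshaking lemma: 2 * 7 = 14.
A graph is a tree iff it is connected and has exactly n-1 edges. This graph is connected (all 8 vertices in one component) and has 8-1 = 7 edges. It is a tree.
Number of triangles = 0.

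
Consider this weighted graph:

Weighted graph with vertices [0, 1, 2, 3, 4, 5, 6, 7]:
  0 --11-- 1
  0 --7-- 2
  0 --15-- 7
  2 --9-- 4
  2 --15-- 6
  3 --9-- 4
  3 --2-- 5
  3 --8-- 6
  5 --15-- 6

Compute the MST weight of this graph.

Applying Kruskal's algorithm (sort edges by weight, add if no cycle):
  Add (3,5) w=2
  Add (0,2) w=7
  Add (3,6) w=8
  Add (2,4) w=9
  Add (3,4) w=9
  Add (0,1) w=11
  Add (0,7) w=15
  Skip (2,6) w=15 (creates cycle)
  Skip (5,6) w=15 (creates cycle)
MST weight = 61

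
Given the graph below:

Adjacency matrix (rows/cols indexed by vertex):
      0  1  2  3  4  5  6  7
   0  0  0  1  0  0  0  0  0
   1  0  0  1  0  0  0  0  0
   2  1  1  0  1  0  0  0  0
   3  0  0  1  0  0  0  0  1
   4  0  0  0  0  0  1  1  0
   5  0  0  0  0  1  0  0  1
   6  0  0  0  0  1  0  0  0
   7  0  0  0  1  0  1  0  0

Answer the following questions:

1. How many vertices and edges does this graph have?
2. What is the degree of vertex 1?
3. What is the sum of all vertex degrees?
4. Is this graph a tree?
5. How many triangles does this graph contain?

Count: 8 vertices, 7 edges.
Vertex 1 has neighbors [2], degree = 1.
Handshaking lemma: 2 * 7 = 14.
A graph is a tree iff it is connected and has exactly n-1 edges. This graph is connected (all 8 vertices in one component) and has 8-1 = 7 edges. It is a tree.
Number of triangles = 0.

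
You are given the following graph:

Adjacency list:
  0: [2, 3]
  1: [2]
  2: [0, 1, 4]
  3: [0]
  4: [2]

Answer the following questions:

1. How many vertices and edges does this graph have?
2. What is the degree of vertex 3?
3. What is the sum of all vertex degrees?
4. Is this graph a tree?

Count: 5 vertices, 4 edges.
Vertex 3 has neighbors [0], degree = 1.
Handshaking lemma: 2 * 4 = 8.
A graph is a tree iff it is connected and has exactly n-1 edges. This graph is connected (all 5 vertices in one component) and has 5-1 = 4 edges. It is a tree.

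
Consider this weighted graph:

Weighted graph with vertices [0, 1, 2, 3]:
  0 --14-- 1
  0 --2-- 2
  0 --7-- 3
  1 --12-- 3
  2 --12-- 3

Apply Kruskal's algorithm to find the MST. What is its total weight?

Applying Kruskal's algorithm (sort edges by weight, add if no cycle):
  Add (0,2) w=2
  Add (0,3) w=7
  Add (1,3) w=12
  Skip (2,3) w=12 (creates cycle)
  Skip (0,1) w=14 (creates cycle)
MST weight = 21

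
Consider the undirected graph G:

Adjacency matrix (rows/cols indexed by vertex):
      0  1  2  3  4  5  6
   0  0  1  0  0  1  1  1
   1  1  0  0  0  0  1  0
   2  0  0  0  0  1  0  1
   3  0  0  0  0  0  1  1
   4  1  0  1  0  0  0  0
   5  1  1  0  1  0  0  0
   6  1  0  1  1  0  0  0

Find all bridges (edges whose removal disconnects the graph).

No bridges found. The graph is 2-edge-connected (no single edge removal disconnects it).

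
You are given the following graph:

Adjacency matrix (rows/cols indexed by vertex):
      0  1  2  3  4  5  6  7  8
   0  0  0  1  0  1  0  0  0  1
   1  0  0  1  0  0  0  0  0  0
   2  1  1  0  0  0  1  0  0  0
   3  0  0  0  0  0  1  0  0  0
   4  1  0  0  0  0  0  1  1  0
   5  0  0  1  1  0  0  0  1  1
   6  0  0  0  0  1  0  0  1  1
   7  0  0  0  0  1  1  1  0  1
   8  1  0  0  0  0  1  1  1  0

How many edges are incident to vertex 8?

Vertex 8 has neighbors [0, 5, 6, 7], so deg(8) = 4.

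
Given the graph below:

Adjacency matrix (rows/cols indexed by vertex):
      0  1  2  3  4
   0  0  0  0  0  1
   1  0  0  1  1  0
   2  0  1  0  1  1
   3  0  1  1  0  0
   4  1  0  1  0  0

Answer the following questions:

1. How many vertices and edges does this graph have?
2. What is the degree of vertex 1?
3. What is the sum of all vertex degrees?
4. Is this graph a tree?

Count: 5 vertices, 5 edges.
Vertex 1 has neighbors [2, 3], degree = 2.
Handshaking lemma: 2 * 5 = 10.
A tree on 5 vertices has 4 edges. This graph has 5 edges (1 extra). Not a tree.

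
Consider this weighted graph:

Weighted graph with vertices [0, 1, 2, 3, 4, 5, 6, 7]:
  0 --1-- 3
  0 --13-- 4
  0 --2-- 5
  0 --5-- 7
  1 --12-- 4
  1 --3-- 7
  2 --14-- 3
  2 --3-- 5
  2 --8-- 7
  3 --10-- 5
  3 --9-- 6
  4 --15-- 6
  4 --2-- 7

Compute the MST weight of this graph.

Applying Kruskal's algorithm (sort edges by weight, add if no cycle):
  Add (0,3) w=1
  Add (0,5) w=2
  Add (4,7) w=2
  Add (1,7) w=3
  Add (2,5) w=3
  Add (0,7) w=5
  Skip (2,7) w=8 (creates cycle)
  Add (3,6) w=9
  Skip (3,5) w=10 (creates cycle)
  Skip (1,4) w=12 (creates cycle)
  Skip (0,4) w=13 (creates cycle)
  Skip (2,3) w=14 (creates cycle)
  Skip (4,6) w=15 (creates cycle)
MST weight = 25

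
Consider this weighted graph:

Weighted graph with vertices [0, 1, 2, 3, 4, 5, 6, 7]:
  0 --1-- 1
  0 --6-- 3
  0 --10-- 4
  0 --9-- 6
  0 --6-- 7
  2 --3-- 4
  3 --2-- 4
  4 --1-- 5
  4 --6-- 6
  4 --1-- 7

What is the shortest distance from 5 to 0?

Using Dijkstra's algorithm from vertex 5:
Shortest path: 5 -> 4 -> 7 -> 0
Total weight: 1 + 1 + 6 = 8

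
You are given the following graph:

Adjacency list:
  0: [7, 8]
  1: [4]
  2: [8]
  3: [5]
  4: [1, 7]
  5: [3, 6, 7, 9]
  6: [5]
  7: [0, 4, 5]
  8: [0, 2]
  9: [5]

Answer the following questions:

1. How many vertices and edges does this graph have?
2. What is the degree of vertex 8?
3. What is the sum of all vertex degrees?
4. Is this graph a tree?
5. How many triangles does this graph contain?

Count: 10 vertices, 9 edges.
Vertex 8 has neighbors [0, 2], degree = 2.
Handshaking lemma: 2 * 9 = 18.
A graph is a tree iff it is connected and has exactly n-1 edges. This graph is connected (all 10 vertices in one component) and has 10-1 = 9 edges. It is a tree.
Number of triangles = 0.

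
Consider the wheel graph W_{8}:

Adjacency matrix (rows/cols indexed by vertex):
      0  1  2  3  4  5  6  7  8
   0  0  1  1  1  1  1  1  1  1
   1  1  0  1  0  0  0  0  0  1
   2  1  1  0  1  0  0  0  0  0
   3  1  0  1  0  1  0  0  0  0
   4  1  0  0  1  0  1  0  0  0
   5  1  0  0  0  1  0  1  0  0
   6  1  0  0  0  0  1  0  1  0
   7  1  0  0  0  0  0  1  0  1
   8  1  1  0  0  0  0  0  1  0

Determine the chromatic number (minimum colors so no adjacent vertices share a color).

W_{8} = C_{8} plus a hub adjacent to every cycle vertex.
The outer cycle needs 2 colors (even cycle); the hub is adjacent to all of them so needs a fresh color.
Chromatic number = 2 + 1 = 3.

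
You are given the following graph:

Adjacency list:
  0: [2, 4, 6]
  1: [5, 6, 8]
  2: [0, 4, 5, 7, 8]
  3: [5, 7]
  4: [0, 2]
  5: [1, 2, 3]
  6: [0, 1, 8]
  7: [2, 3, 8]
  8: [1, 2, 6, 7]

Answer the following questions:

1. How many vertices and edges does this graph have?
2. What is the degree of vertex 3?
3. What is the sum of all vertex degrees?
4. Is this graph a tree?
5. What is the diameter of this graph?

Count: 9 vertices, 14 edges.
Vertex 3 has neighbors [5, 7], degree = 2.
Handshaking lemma: 2 * 14 = 28.
A tree on 9 vertices has 8 edges. This graph has 14 edges (6 extra). Not a tree.
Diameter (longest shortest path) = 3.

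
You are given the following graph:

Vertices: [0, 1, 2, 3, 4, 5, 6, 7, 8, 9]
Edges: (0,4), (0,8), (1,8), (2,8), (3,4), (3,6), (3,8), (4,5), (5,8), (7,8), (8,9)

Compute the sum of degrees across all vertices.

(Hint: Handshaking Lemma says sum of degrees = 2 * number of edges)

Count edges: 11 edges.
By Handshaking Lemma: sum of degrees = 2 * 11 = 22.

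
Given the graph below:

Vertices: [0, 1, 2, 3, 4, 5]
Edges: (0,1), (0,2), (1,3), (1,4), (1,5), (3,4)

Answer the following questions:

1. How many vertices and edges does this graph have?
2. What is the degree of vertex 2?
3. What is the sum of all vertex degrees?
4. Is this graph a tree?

Count: 6 vertices, 6 edges.
Vertex 2 has neighbors [0], degree = 1.
Handshaking lemma: 2 * 6 = 12.
A tree on 6 vertices has 5 edges. This graph has 6 edges (1 extra). Not a tree.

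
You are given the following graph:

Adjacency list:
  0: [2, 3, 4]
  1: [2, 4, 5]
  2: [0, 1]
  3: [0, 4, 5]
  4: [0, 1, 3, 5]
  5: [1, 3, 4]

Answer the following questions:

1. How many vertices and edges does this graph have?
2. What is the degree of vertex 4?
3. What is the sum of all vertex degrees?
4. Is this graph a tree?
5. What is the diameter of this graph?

Count: 6 vertices, 9 edges.
Vertex 4 has neighbors [0, 1, 3, 5], degree = 4.
Handshaking lemma: 2 * 9 = 18.
A tree on 6 vertices has 5 edges. This graph has 9 edges (4 extra). Not a tree.
Diameter (longest shortest path) = 2.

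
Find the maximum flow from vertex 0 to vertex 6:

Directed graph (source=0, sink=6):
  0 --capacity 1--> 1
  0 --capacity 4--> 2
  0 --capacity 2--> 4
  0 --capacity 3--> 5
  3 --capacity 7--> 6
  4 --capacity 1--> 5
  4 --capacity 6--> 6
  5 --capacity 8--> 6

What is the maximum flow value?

Computing max flow:
  Flow on (0->4): 2/2
  Flow on (0->5): 3/3
  Flow on (4->6): 2/6
  Flow on (5->6): 3/8
Maximum flow = 5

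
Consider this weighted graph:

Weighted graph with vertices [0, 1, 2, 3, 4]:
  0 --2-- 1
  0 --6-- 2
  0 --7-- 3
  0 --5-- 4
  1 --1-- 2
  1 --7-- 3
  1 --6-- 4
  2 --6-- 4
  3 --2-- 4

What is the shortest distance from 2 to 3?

Using Dijkstra's algorithm from vertex 2:
Shortest path: 2 -> 1 -> 3
Total weight: 1 + 7 = 8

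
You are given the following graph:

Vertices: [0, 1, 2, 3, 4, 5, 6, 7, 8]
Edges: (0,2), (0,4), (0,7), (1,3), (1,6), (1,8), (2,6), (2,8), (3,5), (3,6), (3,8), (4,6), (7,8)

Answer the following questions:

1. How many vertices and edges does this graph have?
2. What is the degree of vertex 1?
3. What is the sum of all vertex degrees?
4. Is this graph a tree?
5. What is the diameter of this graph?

Count: 9 vertices, 13 edges.
Vertex 1 has neighbors [3, 6, 8], degree = 3.
Handshaking lemma: 2 * 13 = 26.
A tree on 9 vertices has 8 edges. This graph has 13 edges (5 extra). Not a tree.
Diameter (longest shortest path) = 4.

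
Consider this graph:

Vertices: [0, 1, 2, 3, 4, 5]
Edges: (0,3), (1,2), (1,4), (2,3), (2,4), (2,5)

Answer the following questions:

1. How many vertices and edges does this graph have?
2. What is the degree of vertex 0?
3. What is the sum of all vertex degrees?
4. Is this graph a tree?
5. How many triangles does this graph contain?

Count: 6 vertices, 6 edges.
Vertex 0 has neighbors [3], degree = 1.
Handshaking lemma: 2 * 6 = 12.
A tree on 6 vertices has 5 edges. This graph has 6 edges (1 extra). Not a tree.
Number of triangles = 1.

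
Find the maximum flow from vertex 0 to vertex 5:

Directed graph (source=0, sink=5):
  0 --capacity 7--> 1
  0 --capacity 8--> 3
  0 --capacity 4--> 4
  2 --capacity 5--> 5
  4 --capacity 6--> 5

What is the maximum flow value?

Computing max flow:
  Flow on (0->4): 4/4
  Flow on (4->5): 4/6
Maximum flow = 4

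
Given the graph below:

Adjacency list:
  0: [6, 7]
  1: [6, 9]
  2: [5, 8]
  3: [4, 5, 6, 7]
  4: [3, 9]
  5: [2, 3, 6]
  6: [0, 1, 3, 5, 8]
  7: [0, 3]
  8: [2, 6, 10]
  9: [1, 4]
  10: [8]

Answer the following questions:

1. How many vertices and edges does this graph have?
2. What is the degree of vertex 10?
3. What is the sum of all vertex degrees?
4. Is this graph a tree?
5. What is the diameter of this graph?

Count: 11 vertices, 14 edges.
Vertex 10 has neighbors [8], degree = 1.
Handshaking lemma: 2 * 14 = 28.
A tree on 11 vertices has 10 edges. This graph has 14 edges (4 extra). Not a tree.
Diameter (longest shortest path) = 4.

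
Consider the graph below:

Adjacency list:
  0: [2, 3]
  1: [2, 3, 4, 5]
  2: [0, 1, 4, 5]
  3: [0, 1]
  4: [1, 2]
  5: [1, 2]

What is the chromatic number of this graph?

The graph has a maximum clique of size 3 (lower bound on chromatic number).
A valid 3-coloring: {0: 0, 1: 0, 2: 1, 3: 1, 4: 2, 5: 2}.
Chromatic number = 3.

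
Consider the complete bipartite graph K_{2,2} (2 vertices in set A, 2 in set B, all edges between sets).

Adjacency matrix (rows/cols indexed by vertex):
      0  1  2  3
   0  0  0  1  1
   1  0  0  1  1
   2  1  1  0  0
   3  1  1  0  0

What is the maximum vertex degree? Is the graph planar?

Set-A vertices have degree 2; set-B vertices have degree 2. Maximum degree = max(2,2) = 2.
min(2,2) <= 2, so K_{2,2} avoids a K_{3,3} subdivision and is planar.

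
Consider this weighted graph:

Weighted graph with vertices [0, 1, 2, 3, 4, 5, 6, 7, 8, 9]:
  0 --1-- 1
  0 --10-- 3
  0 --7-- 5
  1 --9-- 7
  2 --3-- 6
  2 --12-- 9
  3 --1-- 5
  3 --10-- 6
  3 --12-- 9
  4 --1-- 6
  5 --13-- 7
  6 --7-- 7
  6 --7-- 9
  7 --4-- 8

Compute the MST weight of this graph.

Applying Kruskal's algorithm (sort edges by weight, add if no cycle):
  Add (0,1) w=1
  Add (3,5) w=1
  Add (4,6) w=1
  Add (2,6) w=3
  Add (7,8) w=4
  Add (0,5) w=7
  Add (6,7) w=7
  Add (6,9) w=7
  Add (1,7) w=9
  Skip (0,3) w=10 (creates cycle)
  Skip (3,6) w=10 (creates cycle)
  Skip (2,9) w=12 (creates cycle)
  Skip (3,9) w=12 (creates cycle)
  Skip (5,7) w=13 (creates cycle)
MST weight = 40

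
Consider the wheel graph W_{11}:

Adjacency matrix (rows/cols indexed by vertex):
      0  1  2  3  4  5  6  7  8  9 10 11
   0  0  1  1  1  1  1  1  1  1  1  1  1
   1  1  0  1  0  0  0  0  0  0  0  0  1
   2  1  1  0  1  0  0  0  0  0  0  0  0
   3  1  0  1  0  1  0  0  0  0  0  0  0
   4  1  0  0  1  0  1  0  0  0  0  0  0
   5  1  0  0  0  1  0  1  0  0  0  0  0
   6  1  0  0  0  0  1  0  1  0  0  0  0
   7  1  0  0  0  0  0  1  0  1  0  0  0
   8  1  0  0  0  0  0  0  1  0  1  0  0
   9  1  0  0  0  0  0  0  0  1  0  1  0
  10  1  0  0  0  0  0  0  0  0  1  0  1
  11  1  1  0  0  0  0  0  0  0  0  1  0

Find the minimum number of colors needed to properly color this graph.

W_{11} = C_{11} plus a hub adjacent to every cycle vertex.
The outer cycle needs 3 colors (odd cycle); the hub is adjacent to all of them so needs a fresh color.
Chromatic number = 3 + 1 = 4.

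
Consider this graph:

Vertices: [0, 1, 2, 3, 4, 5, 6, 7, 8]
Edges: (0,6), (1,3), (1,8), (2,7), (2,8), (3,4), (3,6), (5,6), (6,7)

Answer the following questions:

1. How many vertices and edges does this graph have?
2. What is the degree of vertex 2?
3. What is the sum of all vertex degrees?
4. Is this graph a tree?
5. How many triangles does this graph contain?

Count: 9 vertices, 9 edges.
Vertex 2 has neighbors [7, 8], degree = 2.
Handshaking lemma: 2 * 9 = 18.
A tree on 9 vertices has 8 edges. This graph has 9 edges (1 extra). Not a tree.
Number of triangles = 0.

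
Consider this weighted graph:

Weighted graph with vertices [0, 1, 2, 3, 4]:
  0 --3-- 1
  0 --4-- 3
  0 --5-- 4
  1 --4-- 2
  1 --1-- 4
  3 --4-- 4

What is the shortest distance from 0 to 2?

Using Dijkstra's algorithm from vertex 0:
Shortest path: 0 -> 1 -> 2
Total weight: 3 + 4 = 7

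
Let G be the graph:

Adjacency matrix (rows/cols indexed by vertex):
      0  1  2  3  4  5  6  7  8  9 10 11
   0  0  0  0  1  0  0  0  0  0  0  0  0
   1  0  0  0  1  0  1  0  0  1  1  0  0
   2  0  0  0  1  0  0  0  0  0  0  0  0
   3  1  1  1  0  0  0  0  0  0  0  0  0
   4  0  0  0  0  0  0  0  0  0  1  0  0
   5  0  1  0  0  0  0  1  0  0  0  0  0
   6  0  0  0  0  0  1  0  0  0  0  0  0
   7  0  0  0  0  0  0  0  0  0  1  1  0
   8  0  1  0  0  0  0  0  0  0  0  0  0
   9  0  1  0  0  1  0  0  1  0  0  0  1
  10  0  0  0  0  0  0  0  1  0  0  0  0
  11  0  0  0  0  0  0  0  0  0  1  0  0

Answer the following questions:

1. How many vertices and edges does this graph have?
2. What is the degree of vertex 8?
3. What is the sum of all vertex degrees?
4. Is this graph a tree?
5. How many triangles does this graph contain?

Count: 12 vertices, 11 edges.
Vertex 8 has neighbors [1], degree = 1.
Handshaking lemma: 2 * 11 = 22.
A graph is a tree iff it is connected and has exactly n-1 edges. This graph is connected (all 12 vertices in one component) and has 12-1 = 11 edges. It is a tree.
Number of triangles = 0.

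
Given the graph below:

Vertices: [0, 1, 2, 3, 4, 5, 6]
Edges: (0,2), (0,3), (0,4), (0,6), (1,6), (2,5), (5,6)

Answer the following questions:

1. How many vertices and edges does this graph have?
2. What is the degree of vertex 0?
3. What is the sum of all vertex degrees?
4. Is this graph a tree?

Count: 7 vertices, 7 edges.
Vertex 0 has neighbors [2, 3, 4, 6], degree = 4.
Handshaking lemma: 2 * 7 = 14.
A tree on 7 vertices has 6 edges. This graph has 7 edges (1 extra). Not a tree.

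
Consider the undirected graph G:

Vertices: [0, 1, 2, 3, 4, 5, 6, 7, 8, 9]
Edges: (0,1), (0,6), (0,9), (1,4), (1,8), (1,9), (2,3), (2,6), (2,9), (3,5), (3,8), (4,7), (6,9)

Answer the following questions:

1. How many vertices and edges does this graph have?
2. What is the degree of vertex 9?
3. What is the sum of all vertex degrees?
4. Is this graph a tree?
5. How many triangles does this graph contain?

Count: 10 vertices, 13 edges.
Vertex 9 has neighbors [0, 1, 2, 6], degree = 4.
Handshaking lemma: 2 * 13 = 26.
A tree on 10 vertices has 9 edges. This graph has 13 edges (4 extra). Not a tree.
Number of triangles = 3.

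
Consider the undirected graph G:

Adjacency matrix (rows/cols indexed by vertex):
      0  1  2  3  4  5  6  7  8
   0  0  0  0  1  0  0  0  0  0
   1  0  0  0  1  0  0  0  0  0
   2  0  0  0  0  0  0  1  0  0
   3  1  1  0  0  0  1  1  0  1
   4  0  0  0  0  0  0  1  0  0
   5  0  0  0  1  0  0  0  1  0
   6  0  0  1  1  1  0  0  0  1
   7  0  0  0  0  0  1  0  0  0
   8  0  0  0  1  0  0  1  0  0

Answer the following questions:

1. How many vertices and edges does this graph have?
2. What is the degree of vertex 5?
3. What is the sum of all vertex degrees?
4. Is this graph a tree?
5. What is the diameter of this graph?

Count: 9 vertices, 9 edges.
Vertex 5 has neighbors [3, 7], degree = 2.
Handshaking lemma: 2 * 9 = 18.
A tree on 9 vertices has 8 edges. This graph has 9 edges (1 extra). Not a tree.
Diameter (longest shortest path) = 4.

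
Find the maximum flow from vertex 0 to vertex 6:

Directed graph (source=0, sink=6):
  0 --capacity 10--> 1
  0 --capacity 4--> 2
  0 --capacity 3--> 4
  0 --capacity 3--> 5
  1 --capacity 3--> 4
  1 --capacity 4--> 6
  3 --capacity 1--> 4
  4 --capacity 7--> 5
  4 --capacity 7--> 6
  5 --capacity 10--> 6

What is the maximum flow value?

Computing max flow:
  Flow on (0->1): 7/10
  Flow on (0->4): 3/3
  Flow on (0->5): 3/3
  Flow on (1->4): 3/3
  Flow on (1->6): 4/4
  Flow on (4->6): 6/7
  Flow on (5->6): 3/10
Maximum flow = 13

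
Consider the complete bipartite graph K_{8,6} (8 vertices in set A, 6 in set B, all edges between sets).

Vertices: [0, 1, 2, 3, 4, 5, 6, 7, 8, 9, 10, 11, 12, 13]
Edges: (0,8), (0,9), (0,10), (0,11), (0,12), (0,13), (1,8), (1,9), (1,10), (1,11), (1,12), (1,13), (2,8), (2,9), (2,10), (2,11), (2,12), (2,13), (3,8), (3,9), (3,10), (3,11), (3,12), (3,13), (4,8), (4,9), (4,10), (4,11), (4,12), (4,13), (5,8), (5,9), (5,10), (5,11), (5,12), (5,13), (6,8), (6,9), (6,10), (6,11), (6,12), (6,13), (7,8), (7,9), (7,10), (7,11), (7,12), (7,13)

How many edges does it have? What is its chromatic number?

K_{8,6} has 8 * 6 = 48 edges.
Bipartite graphs have chromatic number 2 (color each partition differently).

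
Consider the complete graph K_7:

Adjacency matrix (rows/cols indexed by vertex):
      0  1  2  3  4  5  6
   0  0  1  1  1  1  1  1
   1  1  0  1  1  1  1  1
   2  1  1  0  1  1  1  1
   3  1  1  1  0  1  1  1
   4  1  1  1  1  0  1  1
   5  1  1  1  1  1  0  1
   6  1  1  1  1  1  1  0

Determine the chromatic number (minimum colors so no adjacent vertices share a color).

In K_7, every vertex is adjacent to every other vertex.
Each vertex needs a unique color.
Chromatic number = 7.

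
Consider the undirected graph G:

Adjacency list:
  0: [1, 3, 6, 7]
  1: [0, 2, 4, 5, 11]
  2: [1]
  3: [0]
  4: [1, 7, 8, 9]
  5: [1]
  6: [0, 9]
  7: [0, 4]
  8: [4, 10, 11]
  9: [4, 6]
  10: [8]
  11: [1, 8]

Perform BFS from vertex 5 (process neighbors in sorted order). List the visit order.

BFS from vertex 5 (neighbors processed in ascending order):
Visit order: 5, 1, 0, 2, 4, 11, 3, 6, 7, 8, 9, 10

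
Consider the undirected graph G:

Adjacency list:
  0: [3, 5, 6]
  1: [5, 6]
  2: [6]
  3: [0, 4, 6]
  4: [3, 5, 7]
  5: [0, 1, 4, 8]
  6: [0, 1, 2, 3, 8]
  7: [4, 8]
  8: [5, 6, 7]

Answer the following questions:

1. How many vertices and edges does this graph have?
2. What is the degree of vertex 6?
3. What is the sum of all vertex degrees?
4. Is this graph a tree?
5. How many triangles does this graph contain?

Count: 9 vertices, 13 edges.
Vertex 6 has neighbors [0, 1, 2, 3, 8], degree = 5.
Handshaking lemma: 2 * 13 = 26.
A tree on 9 vertices has 8 edges. This graph has 13 edges (5 extra). Not a tree.
Number of triangles = 1.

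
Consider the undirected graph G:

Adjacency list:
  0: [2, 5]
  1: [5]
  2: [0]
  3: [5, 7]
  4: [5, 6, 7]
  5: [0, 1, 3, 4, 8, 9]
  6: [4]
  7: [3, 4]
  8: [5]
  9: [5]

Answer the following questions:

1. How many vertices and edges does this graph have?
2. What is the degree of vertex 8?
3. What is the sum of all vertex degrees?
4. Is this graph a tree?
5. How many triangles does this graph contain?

Count: 10 vertices, 10 edges.
Vertex 8 has neighbors [5], degree = 1.
Handshaking lemma: 2 * 10 = 20.
A tree on 10 vertices has 9 edges. This graph has 10 edges (1 extra). Not a tree.
Number of triangles = 0.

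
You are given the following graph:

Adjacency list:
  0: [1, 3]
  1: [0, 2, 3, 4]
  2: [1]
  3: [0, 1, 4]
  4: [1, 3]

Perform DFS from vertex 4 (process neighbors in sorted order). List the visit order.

DFS from vertex 4 (neighbors processed in ascending order):
Visit order: 4, 1, 0, 3, 2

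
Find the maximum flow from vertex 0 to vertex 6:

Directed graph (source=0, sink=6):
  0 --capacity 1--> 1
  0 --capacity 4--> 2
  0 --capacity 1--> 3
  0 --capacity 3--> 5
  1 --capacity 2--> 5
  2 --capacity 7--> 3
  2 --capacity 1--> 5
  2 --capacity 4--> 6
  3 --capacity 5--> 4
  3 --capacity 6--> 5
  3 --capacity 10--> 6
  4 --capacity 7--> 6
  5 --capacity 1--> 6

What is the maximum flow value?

Computing max flow:
  Flow on (0->2): 4/4
  Flow on (0->3): 1/1
  Flow on (0->5): 1/3
  Flow on (2->6): 4/4
  Flow on (3->6): 1/10
  Flow on (5->6): 1/1
Maximum flow = 6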